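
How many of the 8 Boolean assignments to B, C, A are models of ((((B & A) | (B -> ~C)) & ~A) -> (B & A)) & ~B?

Initial set: {(((((B & A) | (B -> ~C)) & ~A) -> (B & A)) & ~B)}.
(((((B & A) | (B -> ~C)) & ~A) -> (B & A)) & ~B): α-rule — add ((((B & A) | (B -> ~C)) & ~A) -> (B & A)), ~B.
((((B & A) | (B -> ~C)) & ~A) -> (B & A)): β-rule — branch into ~(((B & A) | (B -> ~C)) & ~A)  //  (B & A).
  branch 1 (add ~(((B & A) | (B -> ~C)) & ~A)):
    ~(((B & A) | (B -> ~C)) & ~A): β-rule — branch into ~((B & A) | (B -> ~C))  //  ~~A.
      branch 1.1 (add ~((B & A) | (B -> ~C))):
        ~((B & A) | (B -> ~C)): α-rule — add ~(B & A), ~(B -> ~C).
        ~(B -> ~C): α-rule — add B, ~~C.
        × closes — contains both B and ~B.
      branch 1.2 (add ~~A):
        ○ open, literals {A=1, B=0}.
  branch 2 (add (B & A)):
    (B & A): α-rule — add B, A.
    × closes — contains both B and ~B.
2 branches closed, 1 open.
Each open branch fixes some atoms; the unmentioned ones are free. Counting distinct full assignments: branch {A=1, B=0} (C) contributes 2 new. Total: 2.

2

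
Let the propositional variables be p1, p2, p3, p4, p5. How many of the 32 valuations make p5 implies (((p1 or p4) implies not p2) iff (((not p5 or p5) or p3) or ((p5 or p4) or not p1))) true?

Initial set: {T (p5 implies (((p1 or p4) implies not p2) iff (((not p5 or p5) or p3) or ((p5 or p4) or not p1))))}.
T (p5 implies (((p1 or p4) implies not p2) iff (((not p5 or p5) or p3) or ((p5 or p4) or not p1)))): β-rule — branch into F p5  //  T (((p1 or p4) implies not p2) iff (((not p5 or p5) or p3) or ((p5 or p4) or not p1))).
  branch 1 (add F p5):
    ○ open, literals {p5=0}.
  branch 2 (add T (((p1 or p4) implies not p2) iff (((not p5 or p5) or p3) or ((p5 or p4) or not p1)))):
    T (((p1 or p4) implies not p2) iff (((not p5 or p5) or p3) or ((p5 or p4) or not p1))): β-rule — branch into T ((p1 or p4) implies not p2), T (((not p5 or p5) or p3) or ((p5 or p4) or not p1))  //  F ((p1 or p4) implies not p2), F (((not p5 or p5) or p3) or ((p5 or p4) or not p1)).
      branch 2.1 (add T ((p1 or p4) implies not p2), T (((not p5 or p5) or p3) or ((p5 or p4) or not p1))):
        T ((p1 or p4) implies not p2): β-rule — branch into F (p1 or p4)  //  T not p2.
          branch 2.1.1 (add F (p1 or p4)):
            F (p1 or p4): α-rule — add F p1, F p4.
            T (((not p5 or p5) or p3) or ((p5 or p4) or not p1)): β-rule — branch into T ((not p5 or p5) or p3)  //  T ((p5 or p4) or not p1).
              branch 2.1.1.1 (add T ((not p5 or p5) or p3)):
                T ((not p5 or p5) or p3): β-rule — branch into T (not p5 or p5)  //  T p3.
                  branch 2.1.1.1.1 (add T (not p5 or p5)):
                    T (not p5 or p5): β-rule — branch into T not p5  //  T p5.
                      branch 2.1.1.1.1.1 (add T not p5):
                        ○ open, literals {p1=0, p4=0, p5=0}.
                      branch 2.1.1.1.1.2 (add T p5):
                        ○ open, literals {p1=0, p4=0, p5=1}.
                  branch 2.1.1.1.2 (add T p3):
                    ○ open, literals {p1=0, p3=1, p4=0}.
              branch 2.1.1.2 (add T ((p5 or p4) or not p1)):
                T ((p5 or p4) or not p1): β-rule — branch into T (p5 or p4)  //  T not p1.
                  branch 2.1.1.2.1 (add T (p5 or p4)):
                    T (p5 or p4): β-rule — branch into T p5  //  T p4.
                      branch 2.1.1.2.1.1 (add T p5):
                        ○ open, literals {p1=0, p4=0, p5=1}.
                      branch 2.1.1.2.1.2 (add T p4):
                        × closes — contains both p4 and not p4.
                  branch 2.1.1.2.2 (add T not p1):
                    ○ open, literals {p1=0, p4=0}.
          branch 2.1.2 (add T not p2):
            T (((not p5 or p5) or p3) or ((p5 or p4) or not p1)): β-rule — branch into T ((not p5 or p5) or p3)  //  T ((p5 or p4) or not p1).
              branch 2.1.2.1 (add T ((not p5 or p5) or p3)):
                T ((not p5 or p5) or p3): β-rule — branch into T (not p5 or p5)  //  T p3.
                  branch 2.1.2.1.1 (add T (not p5 or p5)):
                    T (not p5 or p5): β-rule — branch into T not p5  //  T p5.
                      branch 2.1.2.1.1.1 (add T not p5):
                        ○ open, literals {p2=0, p5=0}.
                      branch 2.1.2.1.1.2 (add T p5):
                        ○ open, literals {p2=0, p5=1}.
                  branch 2.1.2.1.2 (add T p3):
                    ○ open, literals {p2=0, p3=1}.
              branch 2.1.2.2 (add T ((p5 or p4) or not p1)):
                T ((p5 or p4) or not p1): β-rule — branch into T (p5 or p4)  //  T not p1.
                  branch 2.1.2.2.1 (add T (p5 or p4)):
                    T (p5 or p4): β-rule — branch into T p5  //  T p4.
                      branch 2.1.2.2.1.1 (add T p5):
                        ○ open, literals {p2=0, p5=1}.
                      branch 2.1.2.2.1.2 (add T p4):
                        ○ open, literals {p2=0, p4=1}.
                  branch 2.1.2.2.2 (add T not p1):
                    ○ open, literals {p1=0, p2=0}.
      branch 2.2 (add F ((p1 or p4) implies not p2), F (((not p5 or p5) or p3) or ((p5 or p4) or not p1))):
        F ((p1 or p4) implies not p2): α-rule — add T (p1 or p4), F not p2.
        F (((not p5 or p5) or p3) or ((p5 or p4) or not p1)): α-rule — add F ((not p5 or p5) or p3), F ((p5 or p4) or not p1).
        F ((not p5 or p5) or p3): α-rule — add F (not p5 or p5), F p3.
        F ((p5 or p4) or not p1): α-rule — add F (p5 or p4), F not p1.
        F (not p5 or p5): α-rule — add F not p5, F p5.
        × closes — contains both p5 and not p5.
2 branches closed, 12 open.
Each open branch fixes some atoms; the unmentioned ones are free. Counting distinct full assignments: branch {p5=0} (p1, p2, p3, p4) contributes 16 new; branch {p1=0, p4=0, p5=0} (p2, p3) contributes 0 new; branch {p1=0, p4=0, p5=1} (p2, p3) contributes 4 new; branch {p1=0, p3=1, p4=0} (p2, p5) contributes 0 new; branch {p1=0, p4=0, p5=1} (p2, p3) contributes 0 new; branch {p1=0, p4=0} (p2, p3, p5) contributes 0 new; branch {p2=0, p5=0} (p1, p3, p4) contributes 0 new; branch {p2=0, p5=1} (p1, p3, p4) contributes 6 new; branch {p2=0, p3=1} (p1, p4, p5) contributes 0 new; branch {p2=0, p5=1} (p1, p3, p4) contributes 0 new; branch {p2=0, p4=1} (p1, p3, p5) contributes 0 new; branch {p1=0, p2=0} (p3, p4, p5) contributes 0 new. Total: 26.

26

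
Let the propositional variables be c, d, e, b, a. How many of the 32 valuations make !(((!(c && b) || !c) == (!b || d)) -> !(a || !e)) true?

18

Initial set: {!(((!(c && b) || !c) == (!b || d)) -> !(a || !e))}.
!(((!(c && b) || !c) == (!b || d)) -> !(a || !e)): α-rule — add ((!(c && b) || !c) == (!b || d)), !!(a || !e).
((!(c && b) || !c) == (!b || d)): β-rule — branch into (!(c && b) || !c), (!b || d)  //  !(!(c && b) || !c), !(!b || d).
  branch 1 (add (!(c && b) || !c), (!b || d)):
    !!(a || !e): β-rule — branch into a  //  !e.
      branch 1.1 (add a):
        (!(c && b) || !c): β-rule — branch into !(c && b)  //  !c.
          branch 1.1.1 (add !(c && b)):
            (!b || d): β-rule — branch into !b  //  d.
              branch 1.1.1.1 (add !b):
                !(c && b): β-rule — branch into !c  //  !b.
                  branch 1.1.1.1.1 (add !c):
                    ○ open, literals {a=true, b=false, c=false}.
                  branch 1.1.1.1.2 (add !b):
                    ○ open, literals {a=true, b=false}.
              branch 1.1.1.2 (add d):
                !(c && b): β-rule — branch into !c  //  !b.
                  branch 1.1.1.2.1 (add !c):
                    ○ open, literals {a=true, c=false, d=true}.
                  branch 1.1.1.2.2 (add !b):
                    ○ open, literals {a=true, b=false, d=true}.
          branch 1.1.2 (add !c):
            (!b || d): β-rule — branch into !b  //  d.
              branch 1.1.2.1 (add !b):
                ○ open, literals {a=true, b=false, c=false}.
              branch 1.1.2.2 (add d):
                ○ open, literals {a=true, c=false, d=true}.
      branch 1.2 (add !e):
        (!(c && b) || !c): β-rule — branch into !(c && b)  //  !c.
          branch 1.2.1 (add !(c && b)):
            (!b || d): β-rule — branch into !b  //  d.
              branch 1.2.1.1 (add !b):
                !(c && b): β-rule — branch into !c  //  !b.
                  branch 1.2.1.1.1 (add !c):
                    ○ open, literals {b=false, c=false, e=false}.
                  branch 1.2.1.1.2 (add !b):
                    ○ open, literals {b=false, e=false}.
              branch 1.2.1.2 (add d):
                !(c && b): β-rule — branch into !c  //  !b.
                  branch 1.2.1.2.1 (add !c):
                    ○ open, literals {c=false, d=true, e=false}.
                  branch 1.2.1.2.2 (add !b):
                    ○ open, literals {b=false, d=true, e=false}.
          branch 1.2.2 (add !c):
            (!b || d): β-rule — branch into !b  //  d.
              branch 1.2.2.1 (add !b):
                ○ open, literals {b=false, c=false, e=false}.
              branch 1.2.2.2 (add d):
                ○ open, literals {c=false, d=true, e=false}.
  branch 2 (add !(!(c && b) || !c), !(!b || d)):
    !(!(c && b) || !c): α-rule — add !!(c && b), !!c.
    !(!b || d): α-rule — add !!b, !d.
    !!(c && b): α-rule — add c, b.
    !!(a || !e): β-rule — branch into a  //  !e.
      branch 2.1 (add a):
        ○ open, literals {a=true, b=true, c=true, d=false}.
      branch 2.2 (add !e):
        ○ open, literals {b=true, c=true, d=false, e=false}.
0 branches closed, 14 open.
Each open branch fixes some atoms; the unmentioned ones are free. Counting distinct full assignments: branch {a=true, b=false, c=false} (d, e) contributes 4 new; branch {a=true, b=false} (c, d, e) contributes 4 new; branch {a=true, c=false, d=true} (e, b) contributes 2 new; branch {a=true, b=false, d=true} (c, e) contributes 0 new; branch {a=true, b=false, c=false} (d, e) contributes 0 new; branch {a=true, c=false, d=true} (e, b) contributes 0 new; branch {b=false, c=false, e=false} (d, a) contributes 2 new; branch {b=false, e=false} (c, d, a) contributes 2 new; branch {c=false, d=true, e=false} (b, a) contributes 1 new; branch {b=false, d=true, e=false} (c, a) contributes 0 new; branch {b=false, c=false, e=false} (d, a) contributes 0 new; branch {c=false, d=true, e=false} (b, a) contributes 0 new; branch {a=true, b=true, c=true, d=false} (e) contributes 2 new; branch {b=true, c=true, d=false, e=false} (a) contributes 1 new. Total: 18.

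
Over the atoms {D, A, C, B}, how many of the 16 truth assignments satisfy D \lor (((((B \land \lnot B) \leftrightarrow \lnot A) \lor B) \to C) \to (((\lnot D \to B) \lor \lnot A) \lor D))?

15

Initial set: {T (D \lor (((((B \land \lnot B) \leftrightarrow \lnot A) \lor B) \to C) \to (((\lnot D \to B) \lor \lnot A) \lor D)))}.
T (D \lor (((((B \land \lnot B) \leftrightarrow \lnot A) \lor B) \to C) \to (((\lnot D \to B) \lor \lnot A) \lor D))): β-rule — branch into T D  //  T (((((B \land \lnot B) \leftrightarrow \lnot A) \lor B) \to C) \to (((\lnot D \to B) \lor \lnot A) \lor D)).
  branch 1 (add T D):
    ○ open, literals {D=1}.
  branch 2 (add T (((((B \land \lnot B) \leftrightarrow \lnot A) \lor B) \to C) \to (((\lnot D \to B) \lor \lnot A) \lor D))):
    T (((((B \land \lnot B) \leftrightarrow \lnot A) \lor B) \to C) \to (((\lnot D \to B) \lor \lnot A) \lor D)): β-rule — branch into F ((((B \land \lnot B) \leftrightarrow \lnot A) \lor B) \to C)  //  T (((\lnot D \to B) \lor \lnot A) \lor D).
      branch 2.1 (add F ((((B \land \lnot B) \leftrightarrow \lnot A) \lor B) \to C)):
        F ((((B \land \lnot B) \leftrightarrow \lnot A) \lor B) \to C): α-rule — add T (((B \land \lnot B) \leftrightarrow \lnot A) \lor B), F C.
        T (((B \land \lnot B) \leftrightarrow \lnot A) \lor B): β-rule — branch into T ((B \land \lnot B) \leftrightarrow \lnot A)  //  T B.
          branch 2.1.1 (add T ((B \land \lnot B) \leftrightarrow \lnot A)):
            T ((B \land \lnot B) \leftrightarrow \lnot A): β-rule — branch into T (B \land \lnot B), T \lnot A  //  F (B \land \lnot B), F \lnot A.
              branch 2.1.1.1 (add T (B \land \lnot B), T \lnot A):
                T (B \land \lnot B): α-rule — add T B, T \lnot B.
                × closes — contains both B and \lnot B.
              branch 2.1.1.2 (add F (B \land \lnot B), F \lnot A):
                F (B \land \lnot B): β-rule — branch into F B  //  F \lnot B.
                  branch 2.1.1.2.1 (add F B):
                    ○ open, literals {A=1, B=0, C=0}.
                  branch 2.1.1.2.2 (add F \lnot B):
                    ○ open, literals {A=1, B=1, C=0}.
          branch 2.1.2 (add T B):
            ○ open, literals {B=1, C=0}.
      branch 2.2 (add T (((\lnot D \to B) \lor \lnot A) \lor D)):
        T (((\lnot D \to B) \lor \lnot A) \lor D): β-rule — branch into T ((\lnot D \to B) \lor \lnot A)  //  T D.
          branch 2.2.1 (add T ((\lnot D \to B) \lor \lnot A)):
            T ((\lnot D \to B) \lor \lnot A): β-rule — branch into T (\lnot D \to B)  //  T \lnot A.
              branch 2.2.1.1 (add T (\lnot D \to B)):
                T (\lnot D \to B): β-rule — branch into F \lnot D  //  T B.
                  branch 2.2.1.1.1 (add F \lnot D):
                    ○ open, literals {D=1}.
                  branch 2.2.1.1.2 (add T B):
                    ○ open, literals {B=1}.
              branch 2.2.1.2 (add T \lnot A):
                ○ open, literals {A=0}.
          branch 2.2.2 (add T D):
            ○ open, literals {D=1}.
1 branch closed, 8 open.
Each open branch fixes some atoms; the unmentioned ones are free. Counting distinct full assignments: branch {D=1} (A, C, B) contributes 8 new; branch {A=1, B=0, C=0} (D) contributes 1 new; branch {A=1, B=1, C=0} (D) contributes 1 new; branch {B=1, C=0} (D, A) contributes 1 new; branch {D=1} (A, C, B) contributes 0 new; branch {B=1} (D, A, C) contributes 2 new; branch {A=0} (D, C, B) contributes 2 new; branch {D=1} (A, C, B) contributes 0 new. Total: 15.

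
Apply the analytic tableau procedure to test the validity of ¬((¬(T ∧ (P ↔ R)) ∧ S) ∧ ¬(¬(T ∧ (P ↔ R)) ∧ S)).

Valid

Assume the negation and expand:
Initial set: {¬¬((¬(T ∧ (P ↔ R)) ∧ S) ∧ ¬(¬(T ∧ (P ↔ R)) ∧ S))}.
¬¬((¬(T ∧ (P ↔ R)) ∧ S) ∧ ¬(¬(T ∧ (P ↔ R)) ∧ S)): α-rule — add (¬(T ∧ (P ↔ R)) ∧ S), ¬(¬(T ∧ (P ↔ R)) ∧ S).
(¬(T ∧ (P ↔ R)) ∧ S): α-rule — add ¬(T ∧ (P ↔ R)), S.
¬(¬(T ∧ (P ↔ R)) ∧ S): β-rule — branch into ¬¬(T ∧ (P ↔ R))  //  ¬S.
  branch 1 (add ¬¬(T ∧ (P ↔ R))):
    ¬¬(T ∧ (P ↔ R)): α-rule — add T, (P ↔ R).
    ¬(T ∧ (P ↔ R)): β-rule — branch into ¬T  //  ¬(P ↔ R).
      branch 1.1 (add ¬T):
        × closes — contains both T and ¬T.
      branch 1.2 (add ¬(P ↔ R)):
        (P ↔ R): β-rule — branch into P, R  //  ¬P, ¬R.
          branch 1.2.1 (add P, R):
            ¬(P ↔ R): β-rule — branch into P, ¬R  //  ¬P, R.
              branch 1.2.1.1 (add P, ¬R):
                × closes — contains both R and ¬R.
              branch 1.2.1.2 (add ¬P, R):
                × closes — contains both P and ¬P.
          branch 1.2.2 (add ¬P, ¬R):
            ¬(P ↔ R): β-rule — branch into P, ¬R  //  ¬P, R.
              branch 1.2.2.1 (add P, ¬R):
                × closes — contains both P and ¬P.
              branch 1.2.2.2 (add ¬P, R):
                × closes — contains both R and ¬R.
  branch 2 (add ¬S):
    × closes — contains both S and ¬S.
All 6 branches close.
Every branch closed, so the negation is unsatisfiable and the formula is valid.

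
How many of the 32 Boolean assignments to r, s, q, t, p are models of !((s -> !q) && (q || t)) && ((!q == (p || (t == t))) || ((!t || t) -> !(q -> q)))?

8

Initial set: {T (!((s -> !q) && (q || t)) && ((!q == (p || (t == t))) || ((!t || t) -> !(q -> q))))}.
T (!((s -> !q) && (q || t)) && ((!q == (p || (t == t))) || ((!t || t) -> !(q -> q)))): α-rule — add T !((s -> !q) && (q || t)), T ((!q == (p || (t == t))) || ((!t || t) -> !(q -> q))).
T !((s -> !q) && (q || t)): β-rule — branch into F (s -> !q)  //  F (q || t).
  branch 1 (add F (s -> !q)):
    F (s -> !q): α-rule — add T s, F !q.
    T ((!q == (p || (t == t))) || ((!t || t) -> !(q -> q))): β-rule — branch into T (!q == (p || (t == t)))  //  T ((!t || t) -> !(q -> q)).
      branch 1.1 (add T (!q == (p || (t == t)))):
        T (!q == (p || (t == t))): β-rule — branch into T !q, T (p || (t == t))  //  F !q, F (p || (t == t)).
          branch 1.1.1 (add T !q, T (p || (t == t))):
            × closes — contains both q and !q.
          branch 1.1.2 (add F !q, F (p || (t == t))):
            F (p || (t == t)): α-rule — add F p, F (t == t).
            F (t == t): β-rule — branch into T t, F t  //  F t, T t.
              branch 1.1.2.1 (add T t, F t):
                × closes — contains both t and !t.
              branch 1.1.2.2 (add F t, T t):
                × closes — contains both t and !t.
      branch 1.2 (add T ((!t || t) -> !(q -> q))):
        T ((!t || t) -> !(q -> q)): β-rule — branch into F (!t || t)  //  T !(q -> q).
          branch 1.2.1 (add F (!t || t)):
            F (!t || t): α-rule — add F !t, F t.
            × closes — contains both t and !t.
          branch 1.2.2 (add T !(q -> q)):
            T !(q -> q): α-rule — add T q, F q.
            × closes — contains both q and !q.
  branch 2 (add F (q || t)):
    F (q || t): α-rule — add F q, F t.
    T ((!q == (p || (t == t))) || ((!t || t) -> !(q -> q))): β-rule — branch into T (!q == (p || (t == t)))  //  T ((!t || t) -> !(q -> q)).
      branch 2.1 (add T (!q == (p || (t == t)))):
        T (!q == (p || (t == t))): β-rule — branch into T !q, T (p || (t == t))  //  F !q, F (p || (t == t)).
          branch 2.1.1 (add T !q, T (p || (t == t))):
            T (p || (t == t)): β-rule — branch into T p  //  T (t == t).
              branch 2.1.1.1 (add T p):
                ○ open, literals {p=true, q=false, t=false}.
              branch 2.1.1.2 (add T (t == t)):
                T (t == t): β-rule — branch into T t, T t  //  F t, F t.
                  branch 2.1.1.2.1 (add T t, T t):
                    × closes — contains both t and !t.
                  branch 2.1.1.2.2 (add F t, F t):
                    ○ open, literals {q=false, t=false}.
          branch 2.1.2 (add F !q, F (p || (t == t))):
            × closes — contains both q and !q.
      branch 2.2 (add T ((!t || t) -> !(q -> q))):
        T ((!t || t) -> !(q -> q)): β-rule — branch into F (!t || t)  //  T !(q -> q).
          branch 2.2.1 (add F (!t || t)):
            F (!t || t): α-rule — add F !t, F t.
            × closes — contains both t and !t.
          branch 2.2.2 (add T !(q -> q)):
            T !(q -> q): α-rule — add T q, F q.
            × closes — contains both q and !q.
9 branches closed, 2 open.
Each open branch fixes some atoms; the unmentioned ones are free. Counting distinct full assignments: branch {p=true, q=false, t=false} (r, s) contributes 4 new; branch {q=false, t=false} (r, s, p) contributes 4 new. Total: 8.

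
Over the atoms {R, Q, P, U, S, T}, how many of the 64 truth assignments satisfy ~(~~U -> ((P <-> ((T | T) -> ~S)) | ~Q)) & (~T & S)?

2

Initial set: {(~(~~U -> ((P <-> ((T | T) -> ~S)) | ~Q)) & (~T & S))}.
(~(~~U -> ((P <-> ((T | T) -> ~S)) | ~Q)) & (~T & S)): α-rule — add ~(~~U -> ((P <-> ((T | T) -> ~S)) | ~Q)), (~T & S).
~(~~U -> ((P <-> ((T | T) -> ~S)) | ~Q)): α-rule — add ~~U, ~((P <-> ((T | T) -> ~S)) | ~Q).
(~T & S): α-rule — add ~T, S.
~~U: drop double negation, giving U.
~((P <-> ((T | T) -> ~S)) | ~Q): α-rule — add ~(P <-> ((T | T) -> ~S)), ~~Q.
~(P <-> ((T | T) -> ~S)): β-rule — branch into P, ~((T | T) -> ~S)  //  ~P, ((T | T) -> ~S).
  branch 1 (add P, ~((T | T) -> ~S)):
    ~((T | T) -> ~S): α-rule — add (T | T), ~~S.
    (T | T): β-rule — branch into T  //  T.
      branch 1.1 (add T):
        × closes — contains both T and ~T.
      branch 1.2 (add T):
        × closes — contains both T and ~T.
  branch 2 (add ~P, ((T | T) -> ~S)):
    ((T | T) -> ~S): β-rule — branch into ~(T | T)  //  ~S.
      branch 2.1 (add ~(T | T)):
        ~(T | T): α-rule — add ~T, ~T.
        ○ open, literals {P=F, Q=T, S=T, T=F, U=T}.
      branch 2.2 (add ~S):
        × closes — contains both S and ~S.
3 branches closed, 1 open.
Each open branch fixes some atoms; the unmentioned ones are free. Counting distinct full assignments: branch {P=F, Q=T, S=T, T=F, U=T} (R) contributes 2 new. Total: 2.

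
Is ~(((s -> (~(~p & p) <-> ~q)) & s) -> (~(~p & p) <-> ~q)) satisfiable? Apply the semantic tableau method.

Initial set: {~(((s -> (~(~p & p) <-> ~q)) & s) -> (~(~p & p) <-> ~q))}.
~(((s -> (~(~p & p) <-> ~q)) & s) -> (~(~p & p) <-> ~q)): α-rule — add ((s -> (~(~p & p) <-> ~q)) & s), ~(~(~p & p) <-> ~q).
((s -> (~(~p & p) <-> ~q)) & s): α-rule — add (s -> (~(~p & p) <-> ~q)), s.
~(~(~p & p) <-> ~q): β-rule — branch into ~(~p & p), ~~q  //  ~~(~p & p), ~q.
  branch 1 (add ~(~p & p), ~~q):
    (s -> (~(~p & p) <-> ~q)): β-rule — branch into ~s  //  (~(~p & p) <-> ~q).
      branch 1.1 (add ~s):
        × closes — contains both s and ~s.
      branch 1.2 (add (~(~p & p) <-> ~q)):
        ~(~p & p): β-rule — branch into ~~p  //  ~p.
          branch 1.2.1 (add ~~p):
            (~(~p & p) <-> ~q): β-rule — branch into ~(~p & p), ~q  //  ~~(~p & p), ~~q.
              branch 1.2.1.1 (add ~(~p & p), ~q):
                × closes — contains both q and ~q.
              branch 1.2.1.2 (add ~~(~p & p), ~~q):
                ~~(~p & p): α-rule — add ~p, p.
                × closes — contains both p and ~p.
          branch 1.2.2 (add ~p):
            (~(~p & p) <-> ~q): β-rule — branch into ~(~p & p), ~q  //  ~~(~p & p), ~~q.
              branch 1.2.2.1 (add ~(~p & p), ~q):
                × closes — contains both q and ~q.
              branch 1.2.2.2 (add ~~(~p & p), ~~q):
                ~~(~p & p): α-rule — add ~p, p.
                × closes — contains both p and ~p.
  branch 2 (add ~~(~p & p), ~q):
    ~~(~p & p): α-rule — add ~p, p.
    × closes — contains both p and ~p.
All 6 branches close.
Every branch closed; the formula is unsatisfiable.

Unsatisfiable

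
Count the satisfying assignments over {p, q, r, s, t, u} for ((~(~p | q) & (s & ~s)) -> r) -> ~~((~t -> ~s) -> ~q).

40

Initial set: {(((~(~p | q) & (s & ~s)) -> r) -> ~~((~t -> ~s) -> ~q))}.
(((~(~p | q) & (s & ~s)) -> r) -> ~~((~t -> ~s) -> ~q)): β-rule — branch into ~((~(~p | q) & (s & ~s)) -> r)  //  ~~((~t -> ~s) -> ~q).
  branch 1 (add ~((~(~p | q) & (s & ~s)) -> r)):
    ~((~(~p | q) & (s & ~s)) -> r): α-rule — add (~(~p | q) & (s & ~s)), ~r.
    (~(~p | q) & (s & ~s)): α-rule — add ~(~p | q), (s & ~s).
    ~(~p | q): α-rule — add ~~p, ~q.
    (s & ~s): α-rule — add s, ~s.
    × closes — contains both s and ~s.
  branch 2 (add ~~((~t -> ~s) -> ~q)):
    ~~((~t -> ~s) -> ~q): drop double negation, giving ((~t -> ~s) -> ~q).
    ((~t -> ~s) -> ~q): β-rule — branch into ~(~t -> ~s)  //  ~q.
      branch 2.1 (add ~(~t -> ~s)):
        ~(~t -> ~s): α-rule — add ~t, ~~s.
        ○ open, literals {s=T, t=F}.
      branch 2.2 (add ~q):
        ○ open, literals {q=F}.
1 branch closed, 2 open.
Each open branch fixes some atoms; the unmentioned ones are free. Counting distinct full assignments: branch {s=T, t=F} (p, q, r, u) contributes 16 new; branch {q=F} (p, r, s, t, u) contributes 24 new. Total: 40.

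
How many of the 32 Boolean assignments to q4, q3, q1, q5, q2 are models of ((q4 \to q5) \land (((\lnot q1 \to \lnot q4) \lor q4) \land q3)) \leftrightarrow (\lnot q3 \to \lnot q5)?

20

Initial set: {(((q4 \to q5) \land (((\lnot q1 \to \lnot q4) \lor q4) \land q3)) \leftrightarrow (\lnot q3 \to \lnot q5))}.
(((q4 \to q5) \land (((\lnot q1 \to \lnot q4) \lor q4) \land q3)) \leftrightarrow (\lnot q3 \to \lnot q5)): β-rule — branch into ((q4 \to q5) \land (((\lnot q1 \to \lnot q4) \lor q4) \land q3)), (\lnot q3 \to \lnot q5)  //  \lnot ((q4 \to q5) \land (((\lnot q1 \to \lnot q4) \lor q4) \land q3)), \lnot (\lnot q3 \to \lnot q5).
  branch 1 (add ((q4 \to q5) \land (((\lnot q1 \to \lnot q4) \lor q4) \land q3)), (\lnot q3 \to \lnot q5)):
    ((q4 \to q5) \land (((\lnot q1 \to \lnot q4) \lor q4) \land q3)): α-rule — add (q4 \to q5), (((\lnot q1 \to \lnot q4) \lor q4) \land q3).
    (((\lnot q1 \to \lnot q4) \lor q4) \land q3): α-rule — add ((\lnot q1 \to \lnot q4) \lor q4), q3.
    (\lnot q3 \to \lnot q5): β-rule — branch into \lnot \lnot q3  //  \lnot q5.
      branch 1.1 (add \lnot \lnot q3):
        (q4 \to q5): β-rule — branch into \lnot q4  //  q5.
          branch 1.1.1 (add \lnot q4):
            ((\lnot q1 \to \lnot q4) \lor q4): β-rule — branch into (\lnot q1 \to \lnot q4)  //  q4.
              branch 1.1.1.1 (add (\lnot q1 \to \lnot q4)):
                (\lnot q1 \to \lnot q4): β-rule — branch into \lnot \lnot q1  //  \lnot q4.
                  branch 1.1.1.1.1 (add \lnot \lnot q1):
                    ○ open, literals {q1=T, q3=T, q4=F}.
                  branch 1.1.1.1.2 (add \lnot q4):
                    ○ open, literals {q3=T, q4=F}.
              branch 1.1.1.2 (add q4):
                × closes — contains both q4 and \lnot q4.
          branch 1.1.2 (add q5):
            ((\lnot q1 \to \lnot q4) \lor q4): β-rule — branch into (\lnot q1 \to \lnot q4)  //  q4.
              branch 1.1.2.1 (add (\lnot q1 \to \lnot q4)):
                (\lnot q1 \to \lnot q4): β-rule — branch into \lnot \lnot q1  //  \lnot q4.
                  branch 1.1.2.1.1 (add \lnot \lnot q1):
                    ○ open, literals {q1=T, q3=T, q5=T}.
                  branch 1.1.2.1.2 (add \lnot q4):
                    ○ open, literals {q3=T, q4=F, q5=T}.
              branch 1.1.2.2 (add q4):
                ○ open, literals {q3=T, q4=T, q5=T}.
      branch 1.2 (add \lnot q5):
        (q4 \to q5): β-rule — branch into \lnot q4  //  q5.
          branch 1.2.1 (add \lnot q4):
            ((\lnot q1 \to \lnot q4) \lor q4): β-rule — branch into (\lnot q1 \to \lnot q4)  //  q4.
              branch 1.2.1.1 (add (\lnot q1 \to \lnot q4)):
                (\lnot q1 \to \lnot q4): β-rule — branch into \lnot \lnot q1  //  \lnot q4.
                  branch 1.2.1.1.1 (add \lnot \lnot q1):
                    ○ open, literals {q1=T, q3=T, q4=F, q5=F}.
                  branch 1.2.1.1.2 (add \lnot q4):
                    ○ open, literals {q3=T, q4=F, q5=F}.
              branch 1.2.1.2 (add q4):
                × closes — contains both q4 and \lnot q4.
          branch 1.2.2 (add q5):
            × closes — contains both q5 and \lnot q5.
  branch 2 (add \lnot ((q4 \to q5) \land (((\lnot q1 \to \lnot q4) \lor q4) \land q3)), \lnot (\lnot q3 \to \lnot q5)):
    \lnot (\lnot q3 \to \lnot q5): α-rule — add \lnot q3, \lnot \lnot q5.
    \lnot ((q4 \to q5) \land (((\lnot q1 \to \lnot q4) \lor q4) \land q3)): β-rule — branch into \lnot (q4 \to q5)  //  \lnot (((\lnot q1 \to \lnot q4) \lor q4) \land q3).
      branch 2.1 (add \lnot (q4 \to q5)):
        \lnot (q4 \to q5): α-rule — add q4, \lnot q5.
        × closes — contains both q5 and \lnot q5.
      branch 2.2 (add \lnot (((\lnot q1 \to \lnot q4) \lor q4) \land q3)):
        \lnot (((\lnot q1 \to \lnot q4) \lor q4) \land q3): β-rule — branch into \lnot ((\lnot q1 \to \lnot q4) \lor q4)  //  \lnot q3.
          branch 2.2.1 (add \lnot ((\lnot q1 \to \lnot q4) \lor q4)):
            \lnot ((\lnot q1 \to \lnot q4) \lor q4): α-rule — add \lnot (\lnot q1 \to \lnot q4), \lnot q4.
            \lnot (\lnot q1 \to \lnot q4): α-rule — add \lnot q1, \lnot \lnot q4.
            × closes — contains both q4 and \lnot q4.
          branch 2.2.2 (add \lnot q3):
            ○ open, literals {q3=F, q5=T}.
5 branches closed, 8 open.
Each open branch fixes some atoms; the unmentioned ones are free. Counting distinct full assignments: branch {q1=T, q3=T, q4=F} (q5, q2) contributes 4 new; branch {q3=T, q4=F} (q1, q5, q2) contributes 4 new; branch {q1=T, q3=T, q5=T} (q4, q2) contributes 2 new; branch {q3=T, q4=F, q5=T} (q1, q2) contributes 0 new; branch {q3=T, q4=T, q5=T} (q1, q2) contributes 2 new; branch {q1=T, q3=T, q4=F, q5=F} (q2) contributes 0 new; branch {q3=T, q4=F, q5=F} (q1, q2) contributes 0 new; branch {q3=F, q5=T} (q4, q1, q2) contributes 8 new. Total: 20.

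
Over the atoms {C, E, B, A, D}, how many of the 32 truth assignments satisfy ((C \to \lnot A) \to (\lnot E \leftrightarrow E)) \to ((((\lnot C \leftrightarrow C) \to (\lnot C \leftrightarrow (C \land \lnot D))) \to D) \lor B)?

Initial set: {(((C \to \lnot A) \to (\lnot E \leftrightarrow E)) \to ((((\lnot C \leftrightarrow C) \to (\lnot C \leftrightarrow (C \land \lnot D))) \to D) \lor B))}.
(((C \to \lnot A) \to (\lnot E \leftrightarrow E)) \to ((((\lnot C \leftrightarrow C) \to (\lnot C \leftrightarrow (C \land \lnot D))) \to D) \lor B)): β-rule — branch into \lnot ((C \to \lnot A) \to (\lnot E \leftrightarrow E))  //  ((((\lnot C \leftrightarrow C) \to (\lnot C \leftrightarrow (C \land \lnot D))) \to D) \lor B).
  branch 1 (add \lnot ((C \to \lnot A) \to (\lnot E \leftrightarrow E))):
    \lnot ((C \to \lnot A) \to (\lnot E \leftrightarrow E)): α-rule — add (C \to \lnot A), \lnot (\lnot E \leftrightarrow E).
    (C \to \lnot A): β-rule — branch into \lnot C  //  \lnot A.
      branch 1.1 (add \lnot C):
        \lnot (\lnot E \leftrightarrow E): β-rule — branch into \lnot E, \lnot E  //  \lnot \lnot E, E.
          branch 1.1.1 (add \lnot E, \lnot E):
            ○ open, literals {C=false, E=false}.
          branch 1.1.2 (add \lnot \lnot E, E):
            ○ open, literals {C=false, E=true}.
      branch 1.2 (add \lnot A):
        \lnot (\lnot E \leftrightarrow E): β-rule — branch into \lnot E, \lnot E  //  \lnot \lnot E, E.
          branch 1.2.1 (add \lnot E, \lnot E):
            ○ open, literals {A=false, E=false}.
          branch 1.2.2 (add \lnot \lnot E, E):
            ○ open, literals {A=false, E=true}.
  branch 2 (add ((((\lnot C \leftrightarrow C) \to (\lnot C \leftrightarrow (C \land \lnot D))) \to D) \lor B)):
    ((((\lnot C \leftrightarrow C) \to (\lnot C \leftrightarrow (C \land \lnot D))) \to D) \lor B): β-rule — branch into (((\lnot C \leftrightarrow C) \to (\lnot C \leftrightarrow (C \land \lnot D))) \to D)  //  B.
      branch 2.1 (add (((\lnot C \leftrightarrow C) \to (\lnot C \leftrightarrow (C \land \lnot D))) \to D)):
        (((\lnot C \leftrightarrow C) \to (\lnot C \leftrightarrow (C \land \lnot D))) \to D): β-rule — branch into \lnot ((\lnot C \leftrightarrow C) \to (\lnot C \leftrightarrow (C \land \lnot D)))  //  D.
          branch 2.1.1 (add \lnot ((\lnot C \leftrightarrow C) \to (\lnot C \leftrightarrow (C \land \lnot D)))):
            \lnot ((\lnot C \leftrightarrow C) \to (\lnot C \leftrightarrow (C \land \lnot D))): α-rule — add (\lnot C \leftrightarrow C), \lnot (\lnot C \leftrightarrow (C \land \lnot D)).
            (\lnot C \leftrightarrow C): β-rule — branch into \lnot C, C  //  \lnot \lnot C, \lnot C.
              branch 2.1.1.1 (add \lnot C, C):
                × closes — contains both C and \lnot C.
              branch 2.1.1.2 (add \lnot \lnot C, \lnot C):
                × closes — contains both C and \lnot C.
          branch 2.1.2 (add D):
            ○ open, literals {D=true}.
      branch 2.2 (add B):
        ○ open, literals {B=true}.
2 branches closed, 6 open.
Each open branch fixes some atoms; the unmentioned ones are free. Counting distinct full assignments: branch {C=false, E=false} (B, A, D) contributes 8 new; branch {C=false, E=true} (B, A, D) contributes 8 new; branch {A=false, E=false} (C, B, D) contributes 4 new; branch {A=false, E=true} (C, B, D) contributes 4 new; branch {D=true} (C, E, B, A) contributes 4 new; branch {B=true} (C, E, A, D) contributes 2 new. Total: 30.

30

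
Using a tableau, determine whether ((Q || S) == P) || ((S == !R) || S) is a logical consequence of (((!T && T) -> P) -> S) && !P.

Initial set: {T ((((!T && T) -> P) -> S) && !P); F (((Q || S) == P) || ((S == !R) || S))}.
T ((((!T && T) -> P) -> S) && !P): α-rule — add T (((!T && T) -> P) -> S), T !P.
F (((Q || S) == P) || ((S == !R) || S)): α-rule — add F ((Q || S) == P), F ((S == !R) || S).
F ((S == !R) || S): α-rule — add F (S == !R), F S.
T (((!T && T) -> P) -> S): β-rule — branch into F ((!T && T) -> P)  //  T S.
  branch 1 (add F ((!T && T) -> P)):
    F ((!T && T) -> P): α-rule — add T (!T && T), F P.
    T (!T && T): α-rule — add T !T, T T.
    × closes — contains both T and !T.
  branch 2 (add T S):
    × closes — contains both S and !S.
All 2 branches close.
Every branch closed, so the premises entail the conclusion.

Yes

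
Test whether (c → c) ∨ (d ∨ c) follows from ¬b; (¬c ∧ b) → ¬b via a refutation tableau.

Initial set: {T ¬b; T ((¬c ∧ b) → ¬b); F ((c → c) ∨ (d ∨ c))}.
F ((c → c) ∨ (d ∨ c)): α-rule — add F (c → c), F (d ∨ c).
F (c → c): α-rule — add T c, F c.
× closes — contains both c and ¬c.
All 1 branch closes.
Every branch closed, so the premises entail the conclusion.

Yes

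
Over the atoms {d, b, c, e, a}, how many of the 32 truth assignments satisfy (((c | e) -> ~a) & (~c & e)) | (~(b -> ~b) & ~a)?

10

Initial set: {((((c | e) -> ~a) & (~c & e)) | (~(b -> ~b) & ~a))}.
((((c | e) -> ~a) & (~c & e)) | (~(b -> ~b) & ~a)): β-rule — branch into (((c | e) -> ~a) & (~c & e))  //  (~(b -> ~b) & ~a).
  branch 1 (add (((c | e) -> ~a) & (~c & e))):
    (((c | e) -> ~a) & (~c & e)): α-rule — add ((c | e) -> ~a), (~c & e).
    (~c & e): α-rule — add ~c, e.
    ((c | e) -> ~a): β-rule — branch into ~(c | e)  //  ~a.
      branch 1.1 (add ~(c | e)):
        ~(c | e): α-rule — add ~c, ~e.
        × closes — contains both e and ~e.
      branch 1.2 (add ~a):
        ○ open, literals {a=0, c=0, e=1}.
  branch 2 (add (~(b -> ~b) & ~a)):
    (~(b -> ~b) & ~a): α-rule — add ~(b -> ~b), ~a.
    ~(b -> ~b): α-rule — add b, ~~b.
    ○ open, literals {a=0, b=1}.
1 branch closed, 2 open.
Each open branch fixes some atoms; the unmentioned ones are free. Counting distinct full assignments: branch {a=0, c=0, e=1} (d, b) contributes 4 new; branch {a=0, b=1} (d, c, e) contributes 6 new. Total: 10.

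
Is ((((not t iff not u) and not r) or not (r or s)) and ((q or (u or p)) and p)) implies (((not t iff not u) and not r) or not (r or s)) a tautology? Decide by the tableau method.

Assume the negation and expand:
Initial set: {not (((((not t iff not u) and not r) or not (r or s)) and ((q or (u or p)) and p)) implies (((not t iff not u) and not r) or not (r or s)))}.
not (((((not t iff not u) and not r) or not (r or s)) and ((q or (u or p)) and p)) implies (((not t iff not u) and not r) or not (r or s))): α-rule — add ((((not t iff not u) and not r) or not (r or s)) and ((q or (u or p)) and p)), not (((not t iff not u) and not r) or not (r or s)).
((((not t iff not u) and not r) or not (r or s)) and ((q or (u or p)) and p)): α-rule — add (((not t iff not u) and not r) or not (r or s)), ((q or (u or p)) and p).
not (((not t iff not u) and not r) or not (r or s)): α-rule — add not ((not t iff not u) and not r), not not (r or s).
((q or (u or p)) and p): α-rule — add (q or (u or p)), p.
(((not t iff not u) and not r) or not (r or s)): β-rule — branch into ((not t iff not u) and not r)  //  not (r or s).
  branch 1 (add ((not t iff not u) and not r)):
    ((not t iff not u) and not r): α-rule — add (not t iff not u), not r.
    not ((not t iff not u) and not r): β-rule — branch into not (not t iff not u)  //  not not r.
      branch 1.1 (add not (not t iff not u)):
        not not (r or s): β-rule — branch into r  //  s.
          branch 1.1.1 (add r):
            × closes — contains both r and not r.
          branch 1.1.2 (add s):
            (q or (u or p)): β-rule — branch into q  //  (u or p).
              branch 1.1.2.1 (add q):
                (not t iff not u): β-rule — branch into not t, not u  //  not not t, not not u.
                  branch 1.1.2.1.1 (add not t, not u):
                    not (not t iff not u): β-rule — branch into not t, not not u  //  not not t, not u.
                      branch 1.1.2.1.1.1 (add not t, not not u):
                        × closes — contains both u and not u.
                      branch 1.1.2.1.1.2 (add not not t, not u):
                        × closes — contains both t and not t.
                  branch 1.1.2.1.2 (add not not t, not not u):
                    not (not t iff not u): β-rule — branch into not t, not not u  //  not not t, not u.
                      branch 1.1.2.1.2.1 (add not t, not not u):
                        × closes — contains both t and not t.
                      branch 1.1.2.1.2.2 (add not not t, not u):
                        × closes — contains both u and not u.
              branch 1.1.2.2 (add (u or p)):
                (not t iff not u): β-rule — branch into not t, not u  //  not not t, not not u.
                  branch 1.1.2.2.1 (add not t, not u):
                    not (not t iff not u): β-rule — branch into not t, not not u  //  not not t, not u.
                      branch 1.1.2.2.1.1 (add not t, not not u):
                        × closes — contains both u and not u.
                      branch 1.1.2.2.1.2 (add not not t, not u):
                        × closes — contains both t and not t.
                  branch 1.1.2.2.2 (add not not t, not not u):
                    not (not t iff not u): β-rule — branch into not t, not not u  //  not not t, not u.
                      branch 1.1.2.2.2.1 (add not t, not not u):
                        × closes — contains both t and not t.
                      branch 1.1.2.2.2.2 (add not not t, not u):
                        × closes — contains both u and not u.
      branch 1.2 (add not not r):
        × closes — contains both r and not r.
  branch 2 (add not (r or s)):
    not (r or s): α-rule — add not r, not s.
    not ((not t iff not u) and not r): β-rule — branch into not (not t iff not u)  //  not not r.
      branch 2.1 (add not (not t iff not u)):
        not not (r or s): β-rule — branch into r  //  s.
          branch 2.1.1 (add r):
            × closes — contains both r and not r.
          branch 2.1.2 (add s):
            × closes — contains both s and not s.
      branch 2.2 (add not not r):
        × closes — contains both r and not r.
All 13 branches close.
Every branch closed, so the negation is unsatisfiable and the formula is valid.

Valid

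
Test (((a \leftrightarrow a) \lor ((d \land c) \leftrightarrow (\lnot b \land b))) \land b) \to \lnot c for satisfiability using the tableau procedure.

Initial set: {((((a \leftrightarrow a) \lor ((d \land c) \leftrightarrow (\lnot b \land b))) \land b) \to \lnot c)}.
((((a \leftrightarrow a) \lor ((d \land c) \leftrightarrow (\lnot b \land b))) \land b) \to \lnot c): β-rule — branch into \lnot (((a \leftrightarrow a) \lor ((d \land c) \leftrightarrow (\lnot b \land b))) \land b)  //  \lnot c.
  branch 1 (add \lnot (((a \leftrightarrow a) \lor ((d \land c) \leftrightarrow (\lnot b \land b))) \land b)):
    \lnot (((a \leftrightarrow a) \lor ((d \land c) \leftrightarrow (\lnot b \land b))) \land b): β-rule — branch into \lnot ((a \leftrightarrow a) \lor ((d \land c) \leftrightarrow (\lnot b \land b)))  //  \lnot b.
      branch 1.1 (add \lnot ((a \leftrightarrow a) \lor ((d \land c) \leftrightarrow (\lnot b \land b)))):
        \lnot ((a \leftrightarrow a) \lor ((d \land c) \leftrightarrow (\lnot b \land b))): α-rule — add \lnot (a \leftrightarrow a), \lnot ((d \land c) \leftrightarrow (\lnot b \land b)).
        \lnot (a \leftrightarrow a): β-rule — branch into a, \lnot a  //  \lnot a, a.
          branch 1.1.1 (add a, \lnot a):
            × closes — contains both a and \lnot a.
          branch 1.1.2 (add \lnot a, a):
            × closes — contains both a and \lnot a.
      branch 1.2 (add \lnot b):
        ○ open, literals {b=0}.
  branch 2 (add \lnot c):
    ○ open, literals {c=0}.
2 branches closed, 2 open.
An open branch gives a satisfying assignment: b=0.

Satisfiable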